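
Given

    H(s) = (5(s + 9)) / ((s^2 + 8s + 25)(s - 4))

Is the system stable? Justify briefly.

The poles can be read from the denominator factors: s = -4 + 3j, -4 - 3j, 4.
Since the pole(s) at s = 4 lie in the right half-plane, the system is unstable.

unstable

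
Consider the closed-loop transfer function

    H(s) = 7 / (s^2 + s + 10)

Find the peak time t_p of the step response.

t_p ≈ 1.006 s

Comparing s^2 + s + 10 to s^2 + 2ζωₙs + ωₙ²: ωₙ = √10 ≈ 3.162 rad/s and ζ = 1/(2·√10) ≈ 0.1581.
ζωₙ = 1/2 = 0.5, so ω_d = ωₙ√(1−ζ²) = √(ωₙ² − (ζωₙ)²) = √(10 − 0.5²) = √9.75 ≈ 3.122 rad/s.
t_p = π/ω_d = π/3.122 ≈ 1.006 s.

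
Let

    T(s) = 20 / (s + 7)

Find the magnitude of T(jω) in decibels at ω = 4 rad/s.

Substitute s = j4: numerator = 20, denominator = 7 + j4.
|T(j4)| = |20| / |7 + j4| = 20 / 8.0623 ≈ 2.481.
In decibels: 20·log₁₀(2.481) ≈ 7.89 dB.

|T(j4)|_dB ≈ 7.89 dB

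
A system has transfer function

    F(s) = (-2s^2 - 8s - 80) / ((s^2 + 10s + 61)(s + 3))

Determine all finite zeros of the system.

Set the numerator to zero: -2s^2 - 8s - 80 = 0, i.e. -2·(s^2 + 4s + 40) = 0.
Factoring: (s^2 + 4s + 40) = 0.

s = -2 + 6j, -2 - 6j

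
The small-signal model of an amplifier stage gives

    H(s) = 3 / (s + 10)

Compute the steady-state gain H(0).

H(0) = 3/10 ≈ 0.3000

Set s = 0: H(0) = (3) / (10) = 3/10.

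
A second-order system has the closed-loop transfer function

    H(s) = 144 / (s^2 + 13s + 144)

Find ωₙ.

Compare the denominator to the standard form s^2 + 2ζωₙs + ωₙ².
ωₙ² = 144, so ωₙ = 12 rad/s.

ωₙ = 12 rad/s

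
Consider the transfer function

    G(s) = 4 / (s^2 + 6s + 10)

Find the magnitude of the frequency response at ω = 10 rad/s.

|G(j10)| ≈ 0.03698

Substitute s = j10: numerator = 4, denominator = -90 + j60.
|G(j10)| = |4| / |-90 + j60| = 4 / 108.17 ≈ 0.03698.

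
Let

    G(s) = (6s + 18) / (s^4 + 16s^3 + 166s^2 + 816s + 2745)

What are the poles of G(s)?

s = -3 ± 6j, -5 ± 6j

The poles are the roots of the denominator s^4 + 16s^3 + 166s^2 + 816s + 2745 = 0.
No real roots exist; factor into two real quadratics: (s^2 + 6s + 45)(s^2 + 10s + 61) = 0.
Each quadratic gives a conjugate pair via the quadratic formula.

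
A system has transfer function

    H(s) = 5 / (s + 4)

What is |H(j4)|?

|H(j4)| ≈ 0.8839

Substitute s = j4: numerator = 5, denominator = 4 + j4.
|H(j4)| = |5| / |4 + j4| = 5 / 5.6569 ≈ 0.8839.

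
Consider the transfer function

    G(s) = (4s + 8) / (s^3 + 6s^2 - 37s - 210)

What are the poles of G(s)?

The poles are the roots of the denominator s^3 + 6s^2 - 37s - 210 = 0.
Trying s = -7: the polynomial evaluates to 0, so (s + 7) is a factor.
Dividing out leaves s^2 - s - 30 = 0.
Factoring the quadratic: (s + 5)(s - 6) = 0.

s = -7, -5, 6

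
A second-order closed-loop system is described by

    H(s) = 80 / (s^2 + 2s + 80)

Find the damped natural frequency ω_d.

Comparing s^2 + 2s + 80 to s^2 + 2ζωₙs + ωₙ²: ωₙ = √80 ≈ 8.944 rad/s and ζ = 2/(2·√80) ≈ 0.1118.
ζωₙ = 2/2 = 1, so ω_d = ωₙ√(1−ζ²) = √(ωₙ² − (ζωₙ)²) = √(80 − 1²) = √79 ≈ 8.888 rad/s.

ω_d ≈ 8.888 rad/s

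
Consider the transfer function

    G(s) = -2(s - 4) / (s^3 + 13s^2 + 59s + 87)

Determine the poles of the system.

The poles are the roots of the denominator s^3 + 13s^2 + 59s + 87 = 0.
Trying s = -3: the polynomial evaluates to 0, so (s + 3) is a factor.
Dividing out leaves s^2 + 10s + 29 = 0.
The quadratic formula then gives s = -5 ± 2j.

s = -5 ± 2j, -3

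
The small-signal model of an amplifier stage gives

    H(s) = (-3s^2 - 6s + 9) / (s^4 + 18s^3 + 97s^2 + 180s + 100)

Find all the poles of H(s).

The poles are the roots of the denominator s^4 + 18s^3 + 97s^2 + 180s + 100 = 0.
Trying s = -2: the polynomial evaluates to 0, so (s + 2) is a factor.
Dividing out leaves s^3 + 16s^2 + 65s + 50 = 0.
This factors further as (s + 10)(s + 1)(s + 5) = 0.

s = -2, -10, -1, -5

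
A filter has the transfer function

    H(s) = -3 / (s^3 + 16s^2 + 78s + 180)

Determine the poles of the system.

s = -3 + 3j, -3 - 3j, -10

The poles are the roots of the denominator s^3 + 16s^2 + 78s + 180 = 0.
Trying s = -10: the polynomial evaluates to 0, so (s + 10) is a factor.
Dividing out leaves s^2 + 6s + 18 = 0.
The quadratic formula then gives s = -3 ± 3j.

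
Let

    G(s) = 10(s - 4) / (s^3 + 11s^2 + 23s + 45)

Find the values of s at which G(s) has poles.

The poles are the roots of the denominator s^3 + 11s^2 + 23s + 45 = 0.
Trying s = -9: the polynomial evaluates to 0, so (s + 9) is a factor.
Dividing out leaves s^2 + 2s + 5 = 0.
The quadratic formula then gives s = -1 ± 2j.

s = -1 ± 2j, -9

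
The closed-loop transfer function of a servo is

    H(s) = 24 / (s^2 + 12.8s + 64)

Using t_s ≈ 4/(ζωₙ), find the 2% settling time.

Comparing s^2 + 12.8s + 64 to s^2 + 2ζωₙs + ωₙ²: ωₙ = 8 rad/s and ζ = 12.8/(2·8) = 0.8.
ζωₙ = 12.8/2 = 6.4, so t_s ≈ 4/(ζωₙ) = 4/6.4 = 0.6250 s.

t_s ≈ 0.6250 s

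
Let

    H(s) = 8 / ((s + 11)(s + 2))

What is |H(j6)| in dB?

Substitute s = j6: numerator = 8, denominator = -14 + j78.
|H(j6)| = |8| / |-14 + j78| = 8 / 79.246 ≈ 0.1010.
In decibels: 20·log₁₀(0.1010) ≈ -19.9 dB.

|H(j6)|_dB ≈ -19.9 dB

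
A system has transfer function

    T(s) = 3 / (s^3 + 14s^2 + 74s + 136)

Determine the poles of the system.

The poles are the roots of the denominator s^3 + 14s^2 + 74s + 136 = 0.
Trying s = -4: the polynomial evaluates to 0, so (s + 4) is a factor.
Dividing out leaves s^2 + 10s + 34 = 0.
The quadratic formula then gives s = -5 ± 3j.

s = -5 ± 3j, -4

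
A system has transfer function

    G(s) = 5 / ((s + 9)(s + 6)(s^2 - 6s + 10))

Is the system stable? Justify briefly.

unstable

The poles can be read from the denominator factors: s = -9, -6, 3 ± j.
Since the pole(s) at s = 3 ± j lie in the right half-plane, the system is unstable.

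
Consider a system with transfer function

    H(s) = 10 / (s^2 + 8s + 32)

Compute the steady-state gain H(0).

Set s = 0: H(0) = (10) / (32) = 5/16.

H(0) = 5/16 ≈ 0.3125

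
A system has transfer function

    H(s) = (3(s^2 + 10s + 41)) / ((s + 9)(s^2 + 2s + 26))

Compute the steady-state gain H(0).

At s = 0 each factor (s + a) contributes a and each (s^2 + bs + c) contributes c.
H(0) = 3·(41) / ((9) · (26)) = 123/234 = 41/78.

H(0) = 41/78 ≈ 0.5256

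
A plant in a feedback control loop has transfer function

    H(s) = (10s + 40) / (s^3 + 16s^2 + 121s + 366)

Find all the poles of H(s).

The poles are the roots of the denominator s^3 + 16s^2 + 121s + 366 = 0.
Trying s = -6: the polynomial evaluates to 0, so (s + 6) is a factor.
Dividing out leaves s^2 + 10s + 61 = 0.
The quadratic formula then gives s = -5 ± 6j.

s = -6, -5 ± 6j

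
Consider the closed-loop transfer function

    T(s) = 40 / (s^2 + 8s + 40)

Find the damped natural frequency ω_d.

ω_d ≈ 4.899 rad/s

Comparing s^2 + 8s + 40 to s^2 + 2ζωₙs + ωₙ²: ωₙ = √40 ≈ 6.325 rad/s and ζ = 8/(2·√40) ≈ 0.6325.
ζωₙ = 8/2 = 4, so ω_d = ωₙ√(1−ζ²) = √(ωₙ² − (ζωₙ)²) = √(40 − 4²) = √24 ≈ 4.899 rad/s.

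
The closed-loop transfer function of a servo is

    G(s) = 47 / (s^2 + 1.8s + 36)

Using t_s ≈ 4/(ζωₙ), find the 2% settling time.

Comparing s^2 + 1.8s + 36 to s^2 + 2ζωₙs + ωₙ²: ωₙ = 6 rad/s and ζ = 1.8/(2·6) = 0.15.
ζωₙ = 1.8/2 = 0.9, so t_s ≈ 4/(ζωₙ) = 4/0.9 ≈ 4.444 s.

t_s ≈ 4.444 s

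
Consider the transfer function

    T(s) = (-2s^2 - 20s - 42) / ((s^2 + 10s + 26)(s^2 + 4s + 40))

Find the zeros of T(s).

Set the numerator to zero: -2s^2 - 20s - 42 = 0, i.e. -2·(s^2 + 10s + 21) = 0.
Factoring: (s + 3)(s + 7) = 0.

s = -3, -7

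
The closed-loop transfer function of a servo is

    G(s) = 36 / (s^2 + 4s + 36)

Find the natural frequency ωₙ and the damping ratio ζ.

ωₙ = 6 rad/s, ζ ≈ 0.3333

Compare the denominator to the standard form s^2 + 2ζωₙs + ωₙ².
ωₙ² = 36, so ωₙ = 6 rad/s.
2ζωₙ = 4, so ζ = 4/(2·6) ≈ 0.3333.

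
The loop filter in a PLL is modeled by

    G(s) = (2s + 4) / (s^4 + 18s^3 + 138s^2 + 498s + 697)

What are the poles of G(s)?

The poles are the roots of the denominator s^4 + 18s^3 + 138s^2 + 498s + 697 = 0.
No real roots exist; factor into two real quadratics: (s^2 + 8s + 17)(s^2 + 10s + 41) = 0.
Each quadratic gives a conjugate pair via the quadratic formula.

s = -4 ± j, -5 ± 4j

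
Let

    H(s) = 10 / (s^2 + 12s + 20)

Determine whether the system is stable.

The denominator s^2 + 12s + 20 factors as (s + 10)(s + 2), giving poles at s = -10, -2.
Since all poles lie strictly in the left half-plane, the system is stable.

stable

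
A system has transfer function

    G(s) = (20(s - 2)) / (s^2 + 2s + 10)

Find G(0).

G(0) = -4

Set s = 0: G(0) = (-40) / (10) = -4.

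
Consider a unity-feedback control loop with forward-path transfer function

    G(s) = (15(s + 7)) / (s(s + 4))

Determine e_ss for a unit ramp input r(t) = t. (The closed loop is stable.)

e_ss = 0.03810

G(s) has one pole at the origin.
This is a Type 1 system. Kv = lim_{s→0} s·G(s) = 105/4.
e_ss = 1/Kv = 1/(105/4) = 4/105 ≈ 0.03810.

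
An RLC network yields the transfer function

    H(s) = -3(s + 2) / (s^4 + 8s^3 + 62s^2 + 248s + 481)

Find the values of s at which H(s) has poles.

s = -3 + 2j, -3 - 2j, -1 + 6j, -1 - 6j

The poles are the roots of the denominator s^4 + 8s^3 + 62s^2 + 248s + 481 = 0.
No real roots exist; factor into two real quadratics: (s^2 + 6s + 13)(s^2 + 2s + 37) = 0.
Each quadratic gives a conjugate pair via the quadratic formula.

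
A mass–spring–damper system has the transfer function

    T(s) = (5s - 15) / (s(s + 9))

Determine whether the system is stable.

marginally stable

The poles can be read from the denominator factors: s = 0, -9.
Since the simple pole(s) at s = 0 lie on the jω-axis with none in the right half-plane, the system is marginally stable.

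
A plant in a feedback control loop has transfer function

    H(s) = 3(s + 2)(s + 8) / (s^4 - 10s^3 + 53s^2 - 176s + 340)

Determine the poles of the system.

s = 1 ± 4j, 4 ± 2j

The poles are the roots of the denominator s^4 - 10s^3 + 53s^2 - 176s + 340 = 0.
No real roots exist; factor into two real quadratics: (s^2 - 2s + 17)(s^2 - 8s + 20) = 0.
Each quadratic gives a conjugate pair via the quadratic formula.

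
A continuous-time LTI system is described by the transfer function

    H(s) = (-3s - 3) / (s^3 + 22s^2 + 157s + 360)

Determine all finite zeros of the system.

Set the numerator to zero: -3s - 3 = 0, i.e. -3·(s + 1) = 0.
So s = -1.

s = -1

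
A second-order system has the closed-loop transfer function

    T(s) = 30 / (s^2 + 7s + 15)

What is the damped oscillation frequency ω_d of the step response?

ω_d ≈ 1.658 rad/s

Comparing s^2 + 7s + 15 to s^2 + 2ζωₙs + ωₙ²: ωₙ = √15 ≈ 3.873 rad/s and ζ = 7/(2·√15) ≈ 0.9037.
ζωₙ = 7/2 = 3.5, so ω_d = ωₙ√(1−ζ²) = √(ωₙ² − (ζωₙ)²) = √(15 − 3.5²) = √2.75 ≈ 1.658 rad/s.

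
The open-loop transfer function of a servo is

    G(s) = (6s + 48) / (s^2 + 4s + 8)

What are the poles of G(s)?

The poles are the roots of the denominator s^2 + 4s + 8 = 0.
Using the quadratic formula: s = (-4 ± √(-16))/2 = -2 ± 2j.

s = -2 + 2j, -2 - 2j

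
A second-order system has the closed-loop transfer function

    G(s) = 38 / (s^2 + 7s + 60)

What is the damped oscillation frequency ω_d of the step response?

Comparing s^2 + 7s + 60 to s^2 + 2ζωₙs + ωₙ²: ωₙ = √60 ≈ 7.746 rad/s and ζ = 7/(2·√60) ≈ 0.4518.
ζωₙ = 7/2 = 3.5, so ω_d = ωₙ√(1−ζ²) = √(ωₙ² − (ζωₙ)²) = √(60 − 3.5²) = √47.75 ≈ 6.910 rad/s.

ω_d ≈ 6.910 rad/s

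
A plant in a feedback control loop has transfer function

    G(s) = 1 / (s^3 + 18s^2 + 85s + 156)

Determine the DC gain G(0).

Set s = 0: G(0) = (1) / (156) = 1/156.

G(0) = 1/156 ≈ 0.006410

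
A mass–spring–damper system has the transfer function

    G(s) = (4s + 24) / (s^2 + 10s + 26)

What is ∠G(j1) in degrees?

∠G(j1) ≈ -12.34°

At s = j1: numerator = 24 + j4, denominator = 25 + j10.
∠G = ∠num − ∠den = 9.4623° − (21.801°) = -12.34°.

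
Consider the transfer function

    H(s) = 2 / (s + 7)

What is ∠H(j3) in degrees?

∠H(j3) ≈ -23.20°

At s = j3: numerator = 2, denominator = 7 + j3.
∠H = ∠num − ∠den = 0° − (23.199°) = -23.20°.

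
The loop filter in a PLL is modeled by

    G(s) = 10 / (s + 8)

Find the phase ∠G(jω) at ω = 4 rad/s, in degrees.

∠G(j4) ≈ -26.57°

At s = j4: numerator = 10, denominator = 8 + j4.
∠G = ∠num − ∠den = 0° − (26.565°) = -26.57°.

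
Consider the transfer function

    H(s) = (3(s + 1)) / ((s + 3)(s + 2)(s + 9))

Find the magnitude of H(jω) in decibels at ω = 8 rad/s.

|H(j8)|_dB ≈ -30.9 dB

Substitute s = j8: numerator = 3 + j24, denominator = -842 - j104.
|H(j8)| = |3 + j24| / |-842 - j104| = 24.187 / 848.40 ≈ 0.02851.
In decibels: 20·log₁₀(0.02851) ≈ -30.9 dB.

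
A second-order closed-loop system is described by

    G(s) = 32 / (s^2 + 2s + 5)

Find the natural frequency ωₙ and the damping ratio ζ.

ωₙ ≈ 2.236 rad/s, ζ ≈ 0.4472

Compare the denominator to the standard form s^2 + 2ζωₙs + ωₙ².
ωₙ² = 5, so ωₙ = √5 ≈ 2.236 rad/s.
2ζωₙ = 2, so ζ = 2/(2·√5) ≈ 0.4472.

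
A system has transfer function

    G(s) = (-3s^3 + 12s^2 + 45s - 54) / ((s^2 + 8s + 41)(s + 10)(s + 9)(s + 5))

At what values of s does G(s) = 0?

s = 1, -3, 6

Set the numerator to zero: -3s^3 + 12s^2 + 45s - 54 = 0, i.e. -3·(s^3 - 4s^2 - 15s + 18) = 0.
Factoring: (s - 1)(s + 3)(s - 6) = 0.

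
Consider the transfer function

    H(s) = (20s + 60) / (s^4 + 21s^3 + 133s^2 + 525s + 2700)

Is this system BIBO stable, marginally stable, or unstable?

marginally stable

The denominator s^4 + 21s^3 + 133s^2 + 525s + 2700 factors as (s^2 + 25)(s + 12)(s + 9), giving poles at s = ±5j, -12, -9.
Since the simple pole(s) at s = 5j, -5j lie on the jω-axis with none in the right half-plane, the system is marginally stable.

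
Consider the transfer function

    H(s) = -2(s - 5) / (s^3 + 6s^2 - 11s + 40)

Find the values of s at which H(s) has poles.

The poles are the roots of the denominator s^3 + 6s^2 - 11s + 40 = 0.
Trying s = -8: the polynomial evaluates to 0, so (s + 8) is a factor.
Dividing out leaves s^2 - 2s + 5 = 0.
The quadratic formula then gives s = 1 ± 2j.

s = 1 + 2j, 1 - 2j, -8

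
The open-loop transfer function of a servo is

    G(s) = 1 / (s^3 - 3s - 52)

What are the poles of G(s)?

s = -2 ± 3j, 4

The poles are the roots of the denominator s^3 - 3s - 52 = 0.
Trying s = 4: the polynomial evaluates to 0, so (s - 4) is a factor.
Dividing out leaves s^2 + 4s + 13 = 0.
The quadratic formula then gives s = -2 ± 3j.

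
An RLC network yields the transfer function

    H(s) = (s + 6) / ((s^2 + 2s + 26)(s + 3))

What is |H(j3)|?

|H(j3)| ≈ 0.08771

Substitute s = j3: numerator = 6 + j3, denominator = 33 + j69.
|H(j3)| = |6 + j3| / |33 + j69| = 6.7082 / 76.485 ≈ 0.08771.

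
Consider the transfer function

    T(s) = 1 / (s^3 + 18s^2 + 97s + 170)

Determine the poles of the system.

The poles are the roots of the denominator s^3 + 18s^2 + 97s + 170 = 0.
Trying s = -10: the polynomial evaluates to 0, so (s + 10) is a factor.
Dividing out leaves s^2 + 8s + 17 = 0.
The quadratic formula then gives s = -4 ± 1j.

s = -4 ± j, -10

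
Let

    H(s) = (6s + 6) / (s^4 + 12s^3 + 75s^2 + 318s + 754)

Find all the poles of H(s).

s = -5 + 2j, -5 - 2j, -1 + 5j, -1 - 5j

The poles are the roots of the denominator s^4 + 12s^3 + 75s^2 + 318s + 754 = 0.
No real roots exist; factor into two real quadratics: (s^2 + 10s + 29)(s^2 + 2s + 26) = 0.
Each quadratic gives a conjugate pair via the quadratic formula.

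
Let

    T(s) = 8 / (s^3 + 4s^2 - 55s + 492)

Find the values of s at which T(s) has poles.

The poles are the roots of the denominator s^3 + 4s^2 - 55s + 492 = 0.
Trying s = -12: the polynomial evaluates to 0, so (s + 12) is a factor.
Dividing out leaves s^2 - 8s + 41 = 0.
The quadratic formula then gives s = 4 ± 5j.

s = 4 ± 5j, -12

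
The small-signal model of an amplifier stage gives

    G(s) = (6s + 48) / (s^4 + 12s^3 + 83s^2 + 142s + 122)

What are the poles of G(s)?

The poles are the roots of the denominator s^4 + 12s^3 + 83s^2 + 142s + 122 = 0.
No real roots exist; factor into two real quadratics: (s^2 + 2s + 2)(s^2 + 10s + 61) = 0.
Each quadratic gives a conjugate pair via the quadratic formula.

s = -1 + j, -1 - j, -5 + 6j, -5 - 6j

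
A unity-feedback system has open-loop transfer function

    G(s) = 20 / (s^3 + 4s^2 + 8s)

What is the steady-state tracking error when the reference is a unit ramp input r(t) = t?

e_ss = 0.4000

G(s) has one pole at the origin.
This is a Type 1 system. Kv = lim_{s→0} s·G(s) = 20/8 = 5/2.
e_ss = 1/Kv = 1/(5/2) = 2/5 ≈ 0.4000.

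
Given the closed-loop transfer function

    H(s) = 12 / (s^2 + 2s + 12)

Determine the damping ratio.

ζ ≈ 0.2887

Compare the denominator to the standard form s^2 + 2ζωₙs + ωₙ².
ωₙ² = 12, so ωₙ = √12 ≈ 3.464 rad/s.
2ζωₙ = 2, so ζ = 2/(2·√12) ≈ 0.2887.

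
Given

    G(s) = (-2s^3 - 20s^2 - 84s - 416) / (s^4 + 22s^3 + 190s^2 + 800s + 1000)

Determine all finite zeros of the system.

Set the numerator to zero: -2s^3 - 20s^2 - 84s - 416 = 0, i.e. -2·(s^3 + 10s^2 + 42s + 208) = 0.
Factoring: (s^2 + 2s + 26)(s + 8) = 0.

s = -1 ± 5j, -8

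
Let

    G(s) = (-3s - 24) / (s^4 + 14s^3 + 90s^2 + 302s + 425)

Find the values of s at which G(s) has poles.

The poles are the roots of the denominator s^4 + 14s^3 + 90s^2 + 302s + 425 = 0.
No real roots exist; factor into two real quadratics: (s^2 + 8s + 17)(s^2 + 6s + 25) = 0.
Each quadratic gives a conjugate pair via the quadratic formula.

s = -4 + j, -4 - j, -3 + 4j, -3 - 4j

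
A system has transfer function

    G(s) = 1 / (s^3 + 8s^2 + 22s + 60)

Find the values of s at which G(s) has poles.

The poles are the roots of the denominator s^3 + 8s^2 + 22s + 60 = 0.
Trying s = -6: the polynomial evaluates to 0, so (s + 6) is a factor.
Dividing out leaves s^2 + 2s + 10 = 0.
The quadratic formula then gives s = -1 ± 3j.

s = -1 + 3j, -1 - 3j, -6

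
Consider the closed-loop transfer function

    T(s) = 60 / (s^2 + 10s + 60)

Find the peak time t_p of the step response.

t_p ≈ 0.5310 s

Comparing s^2 + 10s + 60 to s^2 + 2ζωₙs + ωₙ²: ωₙ = √60 ≈ 7.746 rad/s and ζ = 10/(2·√60) ≈ 0.6455.
ζωₙ = 10/2 = 5, so ω_d = ωₙ√(1−ζ²) = √(ωₙ² − (ζωₙ)²) = √(60 − 5²) = √35 ≈ 5.916 rad/s.
t_p = π/ω_d = π/5.916 ≈ 0.5310 s.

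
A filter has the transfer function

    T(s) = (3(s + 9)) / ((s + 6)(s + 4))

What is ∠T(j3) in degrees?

At s = j3: numerator = 27 + j9, denominator = 15 + j30.
∠T = ∠num − ∠den = 18.435° − (63.435°) = -45°.

∠T(j3) ≈ -45°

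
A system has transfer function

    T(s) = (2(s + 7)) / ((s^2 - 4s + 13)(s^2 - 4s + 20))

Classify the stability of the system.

unstable

The poles can be read from the denominator factors: s = 2 + 3j, 2 - 3j, 2 + 4j, 2 - 4j.
Since the pole(s) at s = 2 ± 3j, 2 ± 4j lie in the right half-plane, the system is unstable.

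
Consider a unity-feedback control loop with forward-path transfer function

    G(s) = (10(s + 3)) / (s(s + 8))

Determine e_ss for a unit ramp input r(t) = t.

e_ss = 0.2667

G(s) has one pole at the origin.
This is a Type 1 system. Kv = lim_{s→0} s·G(s) = 30/8 = 15/4.
e_ss = 1/Kv = 1/(15/4) = 4/15 ≈ 0.2667.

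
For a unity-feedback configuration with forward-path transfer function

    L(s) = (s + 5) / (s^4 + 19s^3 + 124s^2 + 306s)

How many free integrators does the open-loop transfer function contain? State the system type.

Type 1

Factor s from the denominator: s^4 + 19s^3 + 124s^2 + 306s = s·(s^3 + 19s^2 + 124s + 306).
There is 1 pole at the origin, so the system is Type 1.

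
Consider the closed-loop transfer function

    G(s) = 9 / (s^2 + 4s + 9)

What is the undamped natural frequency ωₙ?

Compare the denominator to the standard form s^2 + 2ζωₙs + ωₙ².
ωₙ² = 9, so ωₙ = 3 rad/s.

ωₙ = 3 rad/s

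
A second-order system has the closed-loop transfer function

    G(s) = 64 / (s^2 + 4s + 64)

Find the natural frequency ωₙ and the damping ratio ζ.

ωₙ = 8 rad/s, ζ = 0.25

Compare the denominator to the standard form s^2 + 2ζωₙs + ωₙ².
ωₙ² = 64, so ωₙ = 8 rad/s.
2ζωₙ = 4, so ζ = 4/(2·8) = 0.25.
With ζ = 0.25 the response is underdamped.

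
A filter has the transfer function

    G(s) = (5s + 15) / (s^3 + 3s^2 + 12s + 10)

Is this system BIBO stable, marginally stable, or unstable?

The denominator s^3 + 3s^2 + 12s + 10 factors as (s + 1)(s^2 + 2s + 10), giving poles at s = -1, -1 + 3j, -1 - 3j.
Since all poles lie strictly in the left half-plane, the system is stable.

stable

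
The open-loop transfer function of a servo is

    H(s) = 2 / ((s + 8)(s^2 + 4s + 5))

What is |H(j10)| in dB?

Substitute s = j10: numerator = 2, denominator = -1160 - j630.
|H(j10)| = |2| / |-1160 - j630| = 2 / 1320.0 ≈ 0.001515.
In decibels: 20·log₁₀(0.001515) ≈ -56.4 dB.

|H(j10)|_dB ≈ -56.4 dB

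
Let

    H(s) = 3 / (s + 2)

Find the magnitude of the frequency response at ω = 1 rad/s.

|H(j1)| ≈ 1.342

Substitute s = j1: numerator = 3, denominator = 2 + j1.
|H(j1)| = |3| / |2 + j1| = 3 / 2.2361 ≈ 1.342.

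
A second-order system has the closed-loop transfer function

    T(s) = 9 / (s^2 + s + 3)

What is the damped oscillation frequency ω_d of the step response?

Comparing s^2 + s + 3 to s^2 + 2ζωₙs + ωₙ²: ωₙ = √3 ≈ 1.732 rad/s and ζ = 1/(2·√3) ≈ 0.2887.
ζωₙ = 1/2 = 0.5, so ω_d = ωₙ√(1−ζ²) = √(ωₙ² − (ζωₙ)²) = √(3 − 0.5²) = √2.75 ≈ 1.658 rad/s.

ω_d ≈ 1.658 rad/s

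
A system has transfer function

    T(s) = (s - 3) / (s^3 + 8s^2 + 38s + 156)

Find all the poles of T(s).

The poles are the roots of the denominator s^3 + 8s^2 + 38s + 156 = 0.
Trying s = -6: the polynomial evaluates to 0, so (s + 6) is a factor.
Dividing out leaves s^2 + 2s + 26 = 0.
The quadratic formula then gives s = -1 ± 5j.

s = -1 + 5j, -1 - 5j, -6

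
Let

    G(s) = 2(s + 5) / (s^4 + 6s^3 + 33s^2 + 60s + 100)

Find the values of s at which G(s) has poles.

s = -2 ± 4j, -1 ± 2j

The poles are the roots of the denominator s^4 + 6s^3 + 33s^2 + 60s + 100 = 0.
No real roots exist; factor into two real quadratics: (s^2 + 4s + 20)(s^2 + 2s + 5) = 0.
Each quadratic gives a conjugate pair via the quadratic formula.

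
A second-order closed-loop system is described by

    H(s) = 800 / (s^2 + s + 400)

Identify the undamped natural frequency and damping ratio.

Compare the denominator to the standard form s^2 + 2ζωₙs + ωₙ².
ωₙ² = 400, so ωₙ = 20 rad/s.
2ζωₙ = 1, so ζ = 1/(2·20) = 0.025.

ωₙ = 20 rad/s, ζ = 0.025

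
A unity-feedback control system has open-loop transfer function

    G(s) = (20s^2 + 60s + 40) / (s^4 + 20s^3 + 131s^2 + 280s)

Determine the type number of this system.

Type 1

Factor s from the denominator: s^4 + 20s^3 + 131s^2 + 280s = s·(s^3 + 20s^2 + 131s + 280).
There is 1 pole at the origin, so the system is Type 1.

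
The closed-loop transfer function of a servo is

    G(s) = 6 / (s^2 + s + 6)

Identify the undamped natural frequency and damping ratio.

Compare the denominator to the standard form s^2 + 2ζωₙs + ωₙ².
ωₙ² = 6, so ωₙ = √6 ≈ 2.449 rad/s.
2ζωₙ = 1, so ζ = 1/(2·√6) ≈ 0.2041.

ωₙ ≈ 2.449 rad/s, ζ ≈ 0.2041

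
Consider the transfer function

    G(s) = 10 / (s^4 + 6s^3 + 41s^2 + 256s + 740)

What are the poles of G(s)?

The poles are the roots of the denominator s^4 + 6s^3 + 41s^2 + 256s + 740 = 0.
No real roots exist; factor into two real quadratics: (s^2 - 2s + 37)(s^2 + 8s + 20) = 0.
Each quadratic gives a conjugate pair via the quadratic formula.

s = 1 ± 6j, -4 ± 2j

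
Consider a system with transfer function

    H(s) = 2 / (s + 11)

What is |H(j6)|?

Substitute s = j6: numerator = 2, denominator = 11 + j6.
|H(j6)| = |2| / |11 + j6| = 2 / 12.530 ≈ 0.1596.

|H(j6)| ≈ 0.1596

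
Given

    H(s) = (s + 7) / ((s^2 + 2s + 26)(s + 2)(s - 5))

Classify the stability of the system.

unstable

The poles can be read from the denominator factors: s = -1 + 5j, -1 - 5j, -2, 5.
Since the pole(s) at s = 5 lie in the right half-plane, the system is unstable.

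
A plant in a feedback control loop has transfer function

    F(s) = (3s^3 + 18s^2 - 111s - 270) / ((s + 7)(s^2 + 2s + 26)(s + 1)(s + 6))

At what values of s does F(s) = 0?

s = 5, -2, -9

Set the numerator to zero: 3s^3 + 18s^2 - 111s - 270 = 0, i.e. 3·(s^3 + 6s^2 - 37s - 90) = 0.
Factoring: (s - 5)(s + 2)(s + 9) = 0.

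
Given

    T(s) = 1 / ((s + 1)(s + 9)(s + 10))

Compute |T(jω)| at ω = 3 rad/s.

|T(j3)| ≈ 0.003193

Substitute s = j3: numerator = 1, denominator = -90 + j300.
|T(j3)| = |1| / |-90 + j300| = 1 / 313.21 ≈ 0.003193.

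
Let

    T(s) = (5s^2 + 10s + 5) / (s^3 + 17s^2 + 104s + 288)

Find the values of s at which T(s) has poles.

s = -4 + 4j, -4 - 4j, -9

The poles are the roots of the denominator s^3 + 17s^2 + 104s + 288 = 0.
Trying s = -9: the polynomial evaluates to 0, so (s + 9) is a factor.
Dividing out leaves s^2 + 8s + 32 = 0.
The quadratic formula then gives s = -4 ± 4j.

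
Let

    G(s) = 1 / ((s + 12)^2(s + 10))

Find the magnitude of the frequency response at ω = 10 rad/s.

|G(j10)| ≈ 0.0002898

Substitute s = j10: numerator = 1, denominator = -1960 + j2840.
|G(j10)| = |1| / |-1960 + j2840| = 1 / 3450.7 ≈ 0.0002898.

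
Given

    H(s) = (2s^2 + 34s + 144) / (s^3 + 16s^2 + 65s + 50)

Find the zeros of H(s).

Set the numerator to zero: 2s^2 + 34s + 144 = 0, i.e. 2·(s^2 + 17s + 72) = 0.
Factoring: (s + 9)(s + 8) = 0.

s = -9, -8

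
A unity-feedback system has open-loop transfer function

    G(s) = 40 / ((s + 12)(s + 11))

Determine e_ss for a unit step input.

G(s) has no poles at the origin.
This is a Type 0 system. Kp = lim_{s→0} G(s) = 40/132 = 10/33.
e_ss = 1/(1 + Kp) = 1/(1 + 10/33) = 33/43 ≈ 0.7674.

e_ss = 0.7674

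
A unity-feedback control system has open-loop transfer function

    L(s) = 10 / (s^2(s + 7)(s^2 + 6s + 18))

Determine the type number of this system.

The denominator has 2 factors of s at the origin (free integrators), so this is a Type 2 system.

Type 2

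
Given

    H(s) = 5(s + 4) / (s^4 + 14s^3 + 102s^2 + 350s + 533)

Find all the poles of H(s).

The poles are the roots of the denominator s^4 + 14s^3 + 102s^2 + 350s + 533 = 0.
No real roots exist; factor into two real quadratics: (s^2 + 8s + 41)(s^2 + 6s + 13) = 0.
Each quadratic gives a conjugate pair via the quadratic formula.

s = -4 ± 5j, -3 ± 2j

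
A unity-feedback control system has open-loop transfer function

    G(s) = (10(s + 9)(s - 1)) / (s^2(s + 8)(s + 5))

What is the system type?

The denominator has 2 factors of s at the origin (free integrators), so this is a Type 2 system.

Type 2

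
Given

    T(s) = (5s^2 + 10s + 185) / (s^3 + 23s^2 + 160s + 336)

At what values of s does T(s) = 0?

s = -1 + 6j, -1 - 6j

Set the numerator to zero: 5s^2 + 10s + 185 = 0, i.e. 5·(s^2 + 2s + 37) = 0.
Factoring: (s^2 + 2s + 37) = 0.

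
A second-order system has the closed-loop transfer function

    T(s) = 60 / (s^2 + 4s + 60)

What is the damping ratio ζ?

ζ ≈ 0.2582

Compare the denominator to the standard form s^2 + 2ζωₙs + ωₙ².
ωₙ² = 60, so ωₙ = √60 ≈ 7.746 rad/s.
2ζωₙ = 4, so ζ = 4/(2·√60) ≈ 0.2582.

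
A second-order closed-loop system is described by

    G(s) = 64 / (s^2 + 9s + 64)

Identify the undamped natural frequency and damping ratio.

Compare the denominator to the standard form s^2 + 2ζωₙs + ωₙ².
ωₙ² = 64, so ωₙ = 8 rad/s.
2ζωₙ = 9, so ζ = 9/(2·8) = 0.5625.

ωₙ = 8 rad/s, ζ = 0.5625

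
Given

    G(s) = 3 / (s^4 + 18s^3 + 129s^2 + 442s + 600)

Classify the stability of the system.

The denominator s^4 + 18s^3 + 129s^2 + 442s + 600 factors as (s^2 + 8s + 25)(s + 6)(s + 4), giving poles at s = -4 + 3j, -4 - 3j, -6, -4.
Since all poles lie strictly in the left half-plane, the system is stable.

stable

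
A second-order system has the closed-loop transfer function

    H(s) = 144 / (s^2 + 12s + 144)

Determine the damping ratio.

ζ = 0.5

Compare the denominator to the standard form s^2 + 2ζωₙs + ωₙ².
ωₙ² = 144, so ωₙ = 12 rad/s.
2ζωₙ = 12, so ζ = 12/(2·12) = 0.5.
With ζ = 0.5 the response is underdamped.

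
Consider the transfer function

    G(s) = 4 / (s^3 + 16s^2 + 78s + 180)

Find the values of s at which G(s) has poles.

The poles are the roots of the denominator s^3 + 16s^2 + 78s + 180 = 0.
Trying s = -10: the polynomial evaluates to 0, so (s + 10) is a factor.
Dividing out leaves s^2 + 6s + 18 = 0.
The quadratic formula then gives s = -3 ± 3j.

s = -3 ± 3j, -10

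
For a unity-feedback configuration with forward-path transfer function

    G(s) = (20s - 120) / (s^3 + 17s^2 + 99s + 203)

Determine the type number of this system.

The denominator has no factor of s at the origin — no free integrator — so this is a Type 0 system.

Type 0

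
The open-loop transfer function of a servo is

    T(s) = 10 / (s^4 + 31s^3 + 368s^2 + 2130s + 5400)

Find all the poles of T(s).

s = -5 ± 5j, -9, -12

The poles are the roots of the denominator s^4 + 31s^3 + 368s^2 + 2130s + 5400 = 0.
Trying s = -9: the polynomial evaluates to 0, so (s + 9) is a factor.
Dividing out leaves s^3 + 22s^2 + 170s + 600 = 0.
This factors further as (s^2 + 10s + 50)(s + 12) = 0.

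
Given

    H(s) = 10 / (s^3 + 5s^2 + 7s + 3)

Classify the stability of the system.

The denominator s^3 + 5s^2 + 7s + 3 factors as (s + 1)^2(s + 3), giving poles at s = -1, -3, -1.
Since all poles lie strictly in the left half-plane, the system is stable.

stable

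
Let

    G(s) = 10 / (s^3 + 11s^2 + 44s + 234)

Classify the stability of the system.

stable

The denominator s^3 + 11s^2 + 44s + 234 factors as (s^2 + 2s + 26)(s + 9), giving poles at s = -1 + 5j, -1 - 5j, -9.
Since all poles lie strictly in the left half-plane, the system is stable.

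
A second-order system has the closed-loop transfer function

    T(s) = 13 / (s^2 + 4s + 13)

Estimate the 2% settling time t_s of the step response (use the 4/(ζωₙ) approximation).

Comparing s^2 + 4s + 13 to s^2 + 2ζωₙs + ωₙ²: ωₙ = √13 ≈ 3.606 rad/s and ζ = 4/(2·√13) ≈ 0.5547.
ζωₙ = 4/2 = 2, so t_s ≈ 4/(ζωₙ) = 4/2 = 2 s.

t_s ≈ 2 s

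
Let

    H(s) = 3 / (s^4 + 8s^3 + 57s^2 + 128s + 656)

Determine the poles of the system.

The poles are the roots of the denominator s^4 + 8s^3 + 57s^2 + 128s + 656 = 0.
No real roots exist; factor into two real quadratics: (s^2 + 16)(s^2 + 8s + 41) = 0.
Each quadratic gives a conjugate pair via the quadratic formula.

s = 4j, -4j, -4 + 5j, -4 - 5j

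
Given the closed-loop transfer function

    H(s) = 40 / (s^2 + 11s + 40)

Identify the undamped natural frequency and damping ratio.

Compare the denominator to the standard form s^2 + 2ζωₙs + ωₙ².
ωₙ² = 40, so ωₙ = √40 ≈ 6.325 rad/s.
2ζωₙ = 11, so ζ = 11/(2·√40) ≈ 0.8696.

ωₙ ≈ 6.325 rad/s, ζ ≈ 0.8696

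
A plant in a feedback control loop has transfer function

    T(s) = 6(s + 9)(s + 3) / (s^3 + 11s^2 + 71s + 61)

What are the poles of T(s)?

s = -5 ± 6j, -1

The poles are the roots of the denominator s^3 + 11s^2 + 71s + 61 = 0.
Trying s = -1: the polynomial evaluates to 0, so (s + 1) is a factor.
Dividing out leaves s^2 + 10s + 61 = 0.
The quadratic formula then gives s = -5 ± 6j.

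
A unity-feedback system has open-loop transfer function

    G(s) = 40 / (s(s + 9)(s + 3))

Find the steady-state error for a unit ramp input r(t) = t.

G(s) has one pole at the origin.
This is a Type 1 system. Kv = lim_{s→0} s·G(s) = 40/27.
e_ss = 1/Kv = 1/(40/27) = 27/40 ≈ 0.6750.

e_ss = 0.6750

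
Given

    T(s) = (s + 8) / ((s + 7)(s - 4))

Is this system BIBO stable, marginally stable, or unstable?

unstable

The poles can be read from the denominator factors: s = -7, 4.
Since the pole(s) at s = 4 lie in the right half-plane, the system is unstable.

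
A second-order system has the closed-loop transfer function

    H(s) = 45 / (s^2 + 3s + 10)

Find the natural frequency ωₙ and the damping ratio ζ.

Compare the denominator to the standard form s^2 + 2ζωₙs + ωₙ².
ωₙ² = 10, so ωₙ = √10 ≈ 3.162 rad/s.
2ζωₙ = 3, so ζ = 3/(2·√10) ≈ 0.4743.

ωₙ ≈ 3.162 rad/s, ζ ≈ 0.4743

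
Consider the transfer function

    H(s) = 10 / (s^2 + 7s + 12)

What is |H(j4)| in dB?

|H(j4)|_dB ≈ -9.03 dB

Substitute s = j4: numerator = 10, denominator = -4 + j28.
|H(j4)| = |10| / |-4 + j28| = 10 / 28.284 ≈ 0.3536.
In decibels: 20·log₁₀(0.3536) ≈ -9.03 dB.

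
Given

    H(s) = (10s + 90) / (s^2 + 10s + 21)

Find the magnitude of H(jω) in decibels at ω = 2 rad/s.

Substitute s = j2: numerator = 90 + j20, denominator = 17 + j20.
|H(j2)| = |90 + j20| / |17 + j20| = 92.195 / 26.249 ≈ 3.512.
In decibels: 20·log₁₀(3.512) ≈ 10.9 dB.

|H(j2)|_dB ≈ 10.9 dB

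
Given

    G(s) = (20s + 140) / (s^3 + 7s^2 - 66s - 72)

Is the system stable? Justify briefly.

unstable

The denominator s^3 + 7s^2 - 66s - 72 factors as (s - 6)(s + 12)(s + 1), giving poles at s = 6, -12, -1.
Since the pole(s) at s = 6 lie in the right half-plane, the system is unstable.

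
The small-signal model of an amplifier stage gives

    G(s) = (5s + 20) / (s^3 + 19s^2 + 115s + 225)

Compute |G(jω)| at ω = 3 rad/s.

Substitute s = j3: numerator = 20 + j15, denominator = 54 + j318.
|G(j3)| = |20 + j15| / |54 + j318| = 25 / 322.55 ≈ 0.07751.

|G(j3)| ≈ 0.07751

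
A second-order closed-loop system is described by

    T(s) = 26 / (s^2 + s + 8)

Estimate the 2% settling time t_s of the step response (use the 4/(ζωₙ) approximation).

Comparing s^2 + s + 8 to s^2 + 2ζωₙs + ωₙ²: ωₙ = √8 ≈ 2.828 rad/s and ζ = 1/(2·√8) ≈ 0.1768.
ζωₙ = 1/2 = 0.5, so t_s ≈ 4/(ζωₙ) = 4/0.5 = 8 s.

t_s ≈ 8 s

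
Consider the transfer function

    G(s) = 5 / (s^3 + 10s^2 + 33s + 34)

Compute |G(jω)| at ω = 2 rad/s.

|G(j2)| ≈ 0.08575

Substitute s = j2: numerator = 5, denominator = -6 + j58.
|G(j2)| = |5| / |-6 + j58| = 5 / 58.310 ≈ 0.08575.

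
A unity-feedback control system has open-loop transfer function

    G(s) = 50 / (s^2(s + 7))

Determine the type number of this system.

The denominator has 2 factors of s at the origin (free integrators), so this is a Type 2 system.

Type 2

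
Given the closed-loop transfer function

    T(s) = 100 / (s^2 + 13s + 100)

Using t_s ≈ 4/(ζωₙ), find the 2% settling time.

Comparing s^2 + 13s + 100 to s^2 + 2ζωₙs + ωₙ²: ωₙ = 10 rad/s and ζ = 13/(2·10) = 0.65.
ζωₙ = 13/2 = 6.5, so t_s ≈ 4/(ζωₙ) = 4/6.5 ≈ 0.6154 s.

t_s ≈ 0.6154 s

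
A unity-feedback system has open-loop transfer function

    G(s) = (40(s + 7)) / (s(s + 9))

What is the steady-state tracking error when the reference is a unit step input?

G(s) has one pole at the origin.
This is a Type 1 system; for a step input the steady-state error is zero.

e_ss = 0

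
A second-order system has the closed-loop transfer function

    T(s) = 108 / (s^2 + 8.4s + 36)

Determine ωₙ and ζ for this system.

Compare the denominator to the standard form s^2 + 2ζωₙs + ωₙ².
ωₙ² = 36, so ωₙ = 6 rad/s.
2ζωₙ = 8.4, so ζ = 8.4/(2·6) = 0.7.
With ζ = 0.7 the response is underdamped.

ωₙ = 6 rad/s, ζ = 0.7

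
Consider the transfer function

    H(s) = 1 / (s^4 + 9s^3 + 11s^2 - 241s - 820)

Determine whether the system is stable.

The denominator s^4 + 9s^3 + 11s^2 - 241s - 820 factors as (s - 5)(s^2 + 10s + 41)(s + 4), giving poles at s = 5, -5 ± 4j, -4.
Since the pole(s) at s = 5 lie in the right half-plane, the system is unstable.

unstable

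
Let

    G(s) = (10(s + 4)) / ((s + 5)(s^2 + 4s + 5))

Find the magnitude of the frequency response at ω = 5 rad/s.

Substitute s = j5: numerator = 40 + j50, denominator = -200.
|G(j5)| = |40 + j50| / |-200| = 64.031 / 200 ≈ 0.3202.

|G(j5)| ≈ 0.3202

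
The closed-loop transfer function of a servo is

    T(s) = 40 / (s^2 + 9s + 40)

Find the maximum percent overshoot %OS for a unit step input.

Comparing s^2 + 9s + 40 to s^2 + 2ζωₙs + ωₙ²: ωₙ = √40 ≈ 6.325 rad/s and ζ = 9/(2·√40) ≈ 0.7115.
%OS = 100·exp(−πζ/√(1−ζ²)) = 100·exp(−π·0.7115/√(1−0.7115²)) ≈ 4.15%.

%OS ≈ 4.15%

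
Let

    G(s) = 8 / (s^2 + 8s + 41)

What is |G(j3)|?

|G(j3)| = 0.2000

Substitute s = j3: numerator = 8, denominator = 32 + j24.
|G(j3)| = |8| / |32 + j24| = 8 / 40 = 0.2000.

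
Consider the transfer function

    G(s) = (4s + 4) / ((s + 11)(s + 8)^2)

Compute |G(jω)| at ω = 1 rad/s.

|G(j1)| ≈ 0.007879

Substitute s = j1: numerator = 4 + j4, denominator = 677 + j239.
|G(j1)| = |4 + j4| / |677 + j239| = 5.6569 / 717.95 ≈ 0.007879.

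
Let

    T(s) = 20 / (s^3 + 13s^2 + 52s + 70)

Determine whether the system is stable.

stable

The denominator s^3 + 13s^2 + 52s + 70 factors as (s + 7)(s^2 + 6s + 10), giving poles at s = -7, -3 + j, -3 - j.
Since all poles lie strictly in the left half-plane, the system is stable.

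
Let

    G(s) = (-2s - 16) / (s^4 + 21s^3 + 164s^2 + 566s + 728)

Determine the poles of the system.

s = -7, -4, -5 ± j

The poles are the roots of the denominator s^4 + 21s^3 + 164s^2 + 566s + 728 = 0.
Trying s = -7: the polynomial evaluates to 0, so (s + 7) is a factor.
Dividing out leaves s^3 + 14s^2 + 66s + 104 = 0.
This factors further as (s + 4)(s^2 + 10s + 26) = 0.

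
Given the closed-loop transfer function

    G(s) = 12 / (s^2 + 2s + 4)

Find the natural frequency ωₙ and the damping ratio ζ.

ωₙ = 2 rad/s, ζ = 0.5

Compare the denominator to the standard form s^2 + 2ζωₙs + ωₙ².
ωₙ² = 4, so ωₙ = 2 rad/s.
2ζωₙ = 2, so ζ = 2/(2·2) = 0.5.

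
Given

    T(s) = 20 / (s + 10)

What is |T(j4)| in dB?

Substitute s = j4: numerator = 20, denominator = 10 + j4.
|T(j4)| = |20| / |10 + j4| = 20 / 10.770 ≈ 1.857.
In decibels: 20·log₁₀(1.857) ≈ 5.38 dB.

|T(j4)|_dB ≈ 5.38 dB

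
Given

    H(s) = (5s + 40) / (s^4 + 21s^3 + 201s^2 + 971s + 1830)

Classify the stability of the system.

The denominator s^4 + 21s^3 + 201s^2 + 971s + 1830 factors as (s + 5)(s^2 + 10s + 61)(s + 6), giving poles at s = -5, -5 + 6j, -5 - 6j, -6.
Since all poles lie strictly in the left half-plane, the system is stable.

stable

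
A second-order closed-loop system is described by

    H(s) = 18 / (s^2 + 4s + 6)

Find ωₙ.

ωₙ ≈ 2.449 rad/s

Compare the denominator to the standard form s^2 + 2ζωₙs + ωₙ².
ωₙ² = 6, so ωₙ = √6 ≈ 2.449 rad/s.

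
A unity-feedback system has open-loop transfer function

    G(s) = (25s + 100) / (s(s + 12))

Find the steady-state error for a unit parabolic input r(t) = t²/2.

G(s) has one pole at the origin.
This is a Type 1 system; Ka = lim_{s→0} s^2·G(s) = 0, so the steady-state error for a parabola input is infinite.

e_ss = ∞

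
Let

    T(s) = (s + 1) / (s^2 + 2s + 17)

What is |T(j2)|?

|T(j2)| ≈ 0.1644

Substitute s = j2: numerator = 1 + j2, denominator = 13 + j4.
|T(j2)| = |1 + j2| / |13 + j4| = 2.2361 / 13.601 ≈ 0.1644.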